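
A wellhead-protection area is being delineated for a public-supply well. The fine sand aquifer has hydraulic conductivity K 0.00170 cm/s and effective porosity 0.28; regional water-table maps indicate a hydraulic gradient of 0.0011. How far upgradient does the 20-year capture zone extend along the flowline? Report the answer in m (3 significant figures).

K = 0.00170 cm/s × 864 = 1.469 m/d
Darcy flux q = K·i = 1.469 × 0.0011 = 0.001616 m/d
Average linear velocity = 0.001616 / 0.28 = 0.005770 m/d
T = 20 yr × 365 = 7300 d
L = v × T = 0.005770 × 7300 = 42.12 m

42.1 m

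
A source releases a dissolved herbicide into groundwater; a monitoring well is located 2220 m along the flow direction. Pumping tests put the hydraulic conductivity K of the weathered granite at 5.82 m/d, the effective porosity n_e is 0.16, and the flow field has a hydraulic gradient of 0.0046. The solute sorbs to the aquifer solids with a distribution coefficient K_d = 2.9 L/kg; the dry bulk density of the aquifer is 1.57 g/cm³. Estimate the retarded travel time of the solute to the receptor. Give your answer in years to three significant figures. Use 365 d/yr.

Specific discharge q = 5.82 × 0.0046 = 0.02677 m/d
v_s = q/n_e = 0.02677/0.16 = 0.1673 m/d
Retardation R = 1 + ρ_b·K_d/n = 1 + 1.57×2.9/0.16 = 29.46
Contaminant velocity v_c = v/R = 0.1673/29.46 = 0.005680 m/d
t = L/v_c = 2220/0.005680 = 390800 d
   = 390800/365 = 1070 yr

1070 years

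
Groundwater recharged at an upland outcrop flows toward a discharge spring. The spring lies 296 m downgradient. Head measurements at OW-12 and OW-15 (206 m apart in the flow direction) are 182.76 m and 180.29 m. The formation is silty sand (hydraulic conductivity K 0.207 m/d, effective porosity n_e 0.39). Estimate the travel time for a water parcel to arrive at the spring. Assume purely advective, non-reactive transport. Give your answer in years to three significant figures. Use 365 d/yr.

Hydraulic gradient i = (182.76 − 180.29) / 206 = 2.47 / 206 = 0.01199
Specific discharge q = 0.207 × 0.01199 = 0.002482 m/d
Seepage velocity v = q / n = 0.002482 / 0.39 = 0.006364 m/d
t = L / v = 296 / 0.006364 = 46510 d
   = 46510 / 365 = 127 yr

127 years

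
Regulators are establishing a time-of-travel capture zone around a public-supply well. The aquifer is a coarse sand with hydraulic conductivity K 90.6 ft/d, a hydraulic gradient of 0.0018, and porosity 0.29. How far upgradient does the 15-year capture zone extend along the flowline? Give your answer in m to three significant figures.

K = 90.6 ft/d × 0.3048 = 27.61 m/d
Darcy flux q = K·i = 27.61 × 0.0018 = 0.04971 m/d
Seepage velocity v = q / n = 0.04971 / 0.29 = 0.1714 m/d
T = 15 yr × 365 = 5475 d
L = v × T = 0.1714 × 5475 = 938.4 m

938 m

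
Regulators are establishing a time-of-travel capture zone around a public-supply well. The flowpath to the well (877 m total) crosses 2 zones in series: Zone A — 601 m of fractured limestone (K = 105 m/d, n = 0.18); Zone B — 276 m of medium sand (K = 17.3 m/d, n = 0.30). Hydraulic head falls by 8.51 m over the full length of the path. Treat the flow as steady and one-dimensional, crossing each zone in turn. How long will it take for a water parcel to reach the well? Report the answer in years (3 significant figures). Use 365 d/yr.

1.33 years

Continuity: the same q passes through each zone, so ΔH = q·Σ(L_j/K_j) — the zones act as resistances in series.
Σ(L/K) = 601/105 + 276/17.3 = 5.724 + 15.95 = 21.68 d
q = ΔH / Σ(L/K) = 8.51 / 21.68 = 0.3926 m/d (same in every zone)
Zone A: v = q/n = 0.3926/0.18 = 2.181 m/d → t_A = 601/2.181 = 275.6 d
Zone B: v = q/n = 0.3926/0.30 = 1.309 m/d → t_B = 276/1.309 = 210.9 d
Total t = 275.6 + 210.9 = 486.5 d
   = 486.5 / 365 = 1.33 yr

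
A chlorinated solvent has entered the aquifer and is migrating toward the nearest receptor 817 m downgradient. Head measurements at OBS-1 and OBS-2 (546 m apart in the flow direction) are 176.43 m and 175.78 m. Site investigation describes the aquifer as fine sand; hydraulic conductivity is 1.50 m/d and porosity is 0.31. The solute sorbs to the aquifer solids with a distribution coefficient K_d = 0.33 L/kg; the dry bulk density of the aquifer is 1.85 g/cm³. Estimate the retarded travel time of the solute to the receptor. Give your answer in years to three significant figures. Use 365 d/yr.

1150 years

Hydraulic gradient i = (176.43 − 175.78) / 546 = 0.65 / 546 = 0.001190
Specific discharge q = 1.50 × 0.001190 = 0.001786 m/d
v = Ki/n = 1.50·0.001190/0.31 = 0.005760 m/d
Retardation R = 1 + ρ_b·K_d/n = 1 + 1.85×0.33/0.31 = 2.969
Contaminant velocity v_c = v/R = 0.005760/2.969 = 0.001940 m/d
t = L/v_c = 817/0.001940 = 421100 d
   = 421100/365 = 1150 yr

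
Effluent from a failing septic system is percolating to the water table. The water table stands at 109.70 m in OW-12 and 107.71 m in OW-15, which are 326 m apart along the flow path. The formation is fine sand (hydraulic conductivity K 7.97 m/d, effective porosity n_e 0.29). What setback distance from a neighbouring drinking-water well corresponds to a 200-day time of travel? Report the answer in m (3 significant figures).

Hydraulic gradient i = (109.70 − 107.71) / 326 = 1.99 / 326 = 0.006104
Specific discharge q = 7.97 × 0.006104 = 0.04865 m/d
Seepage velocity v = q / n = 0.04865 / 0.29 = 0.1678 m/d
L = v × T = 0.1678 × 200 = 33.55 m

33.6 m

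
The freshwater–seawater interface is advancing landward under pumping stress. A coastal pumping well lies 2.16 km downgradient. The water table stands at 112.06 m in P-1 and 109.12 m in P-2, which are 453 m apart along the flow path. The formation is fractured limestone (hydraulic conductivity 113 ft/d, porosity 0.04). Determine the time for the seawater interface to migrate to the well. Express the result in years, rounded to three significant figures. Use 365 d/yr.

Hydraulic gradient i = (112.06 − 109.12) / 453 = 2.94 / 453 = 0.006490
K = 113 ft/d × 0.3048 = 34.44 m/d
Darcy flux q = K·i = 34.44 × 0.006490 = 0.2235 m/d
Seepage velocity v = q / n = 0.2235 / 0.04 = 5.588 m/d
L = 2.16 km = 2160 m
t = L / v = 2160 / 5.588 = 386.5 d
   = 386.5 / 365 = 1.06 yr

1.06 years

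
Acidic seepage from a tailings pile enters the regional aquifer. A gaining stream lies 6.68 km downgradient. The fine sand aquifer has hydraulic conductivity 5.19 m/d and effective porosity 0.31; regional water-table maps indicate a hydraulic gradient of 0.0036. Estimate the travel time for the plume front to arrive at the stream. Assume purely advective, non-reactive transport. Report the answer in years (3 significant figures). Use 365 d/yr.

q = Ki = 5.19 × 0.0036 = 0.01868 m/d
Seepage velocity v = q / n = 0.01868 / 0.31 = 0.06027 m/d
L = 6.68 km = 6680 m
t = L / v = 6680 / 0.06027 = 110800 d
   = 110800 / 365 = 304 yr

304 years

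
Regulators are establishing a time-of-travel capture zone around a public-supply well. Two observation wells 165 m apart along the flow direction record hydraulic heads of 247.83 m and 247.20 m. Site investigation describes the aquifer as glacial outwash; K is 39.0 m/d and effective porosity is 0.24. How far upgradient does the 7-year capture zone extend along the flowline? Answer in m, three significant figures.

Hydraulic gradient i = (247.83 − 247.20) / 165 = 0.63 / 165 = 0.003818
Darcy flux q = K·i = 39.0 × 0.003818 = 0.1489 m/d
v_s = q/n_e = 0.1489/0.24 = 0.6205 m/d
T = 7 yr × 365 = 2555 d
L = v × T = 0.6205 × 2555 = 1585 m

1590 m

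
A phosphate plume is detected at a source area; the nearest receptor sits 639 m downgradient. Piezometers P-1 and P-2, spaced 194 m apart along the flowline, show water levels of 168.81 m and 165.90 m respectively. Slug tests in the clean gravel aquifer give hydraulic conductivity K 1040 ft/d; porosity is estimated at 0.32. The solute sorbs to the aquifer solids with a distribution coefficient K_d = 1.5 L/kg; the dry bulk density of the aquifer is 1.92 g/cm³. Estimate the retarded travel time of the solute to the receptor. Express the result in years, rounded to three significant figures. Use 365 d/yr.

1.18 years

Hydraulic gradient i = (168.81 − 165.90) / 194 = 2.91 / 194 = 0.01500
K = 1040 ft/d × 0.3048 = 317.0 m/d
q = Ki = 317.0 × 0.01500 = 4.755 m/d
v = Ki/n = 317.0·0.01500/0.32 = 14.86 m/d
Retardation R = 1 + ρ_b·K_d/n = 1 + 1.92×1.5/0.32 = 10.00
Contaminant velocity v_c = v/R = 14.86/10.00 = 1.486 m/d
t = L/v_c = 639/1.486 = 430.0 d
   = 430.0/365 = 1.18 yr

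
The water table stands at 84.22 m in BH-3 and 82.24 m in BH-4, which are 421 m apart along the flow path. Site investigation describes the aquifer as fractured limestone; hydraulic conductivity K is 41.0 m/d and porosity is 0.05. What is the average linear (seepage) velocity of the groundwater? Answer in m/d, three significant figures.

Hydraulic gradient i = (84.22 − 82.24) / 421 = 1.98 / 421 = 0.004703
Specific discharge q = 41.0 × 0.004703 = 0.1928 m/d
v_s = q/n_e = 0.1928/0.05 = 3.857 m/d

3.86 m/d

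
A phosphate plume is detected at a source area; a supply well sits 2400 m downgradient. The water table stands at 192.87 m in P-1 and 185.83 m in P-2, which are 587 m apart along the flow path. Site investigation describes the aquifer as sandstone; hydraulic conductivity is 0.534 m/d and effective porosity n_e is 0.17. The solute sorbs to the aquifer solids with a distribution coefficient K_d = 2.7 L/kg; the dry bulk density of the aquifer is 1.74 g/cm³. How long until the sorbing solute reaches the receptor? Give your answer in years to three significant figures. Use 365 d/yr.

Hydraulic gradient i = (192.87 − 185.83) / 587 = 7.04 / 587 = 0.01199
q = Ki = 0.534 × 0.01199 = 0.006404 m/d
Average linear velocity = 0.006404 / 0.17 = 0.03767 m/d
Retardation R = 1 + ρ_b·K_d/n = 1 + 1.74×2.7/0.17 = 28.64
Contaminant velocity v_c = v/R = 0.03767/28.64 = 0.001316 m/d
t = L/v_c = 2400/0.001316 = 1.824e6 d
   = 1.824e6/365 = 5000 yr

5000 years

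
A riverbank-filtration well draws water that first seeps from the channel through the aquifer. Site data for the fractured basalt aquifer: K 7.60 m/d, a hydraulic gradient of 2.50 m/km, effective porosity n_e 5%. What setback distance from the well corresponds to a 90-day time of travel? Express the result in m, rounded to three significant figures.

q = Ki = 7.60 × 0.0025 = 0.01900 m/d
v = Ki/n = 7.60·0.0025/0.05 = 0.3800 m/d
L = v × T = 0.3800 × 90 = 34.20 m

34.2 m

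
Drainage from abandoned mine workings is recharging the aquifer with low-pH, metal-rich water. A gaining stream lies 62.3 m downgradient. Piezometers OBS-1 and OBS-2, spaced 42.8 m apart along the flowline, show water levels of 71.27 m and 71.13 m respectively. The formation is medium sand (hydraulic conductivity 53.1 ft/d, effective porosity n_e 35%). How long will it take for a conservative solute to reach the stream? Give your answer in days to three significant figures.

Hydraulic gradient i = (71.27 − 71.13) / 42.8 = 0.14 / 42.8 = 0.003271
K = 53.1 ft/d × 0.3048 = 16.18 m/d
Darcy flux q = K·i = 16.18 × 0.003271 = 0.05294 m/d
Average linear velocity = 0.05294 / 0.35 = 0.1513 m/d
t = L / v = 62.3 / 0.1513 = 411.9 d

412 days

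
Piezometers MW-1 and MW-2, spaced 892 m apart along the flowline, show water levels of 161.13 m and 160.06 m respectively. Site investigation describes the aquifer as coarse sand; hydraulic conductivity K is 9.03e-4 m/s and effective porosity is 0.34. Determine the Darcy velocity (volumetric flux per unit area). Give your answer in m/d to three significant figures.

0.0936 m/d

Hydraulic gradient i = (161.13 − 160.06) / 892 = 1.07 / 892 = 0.001200
K = 9.03e-4 m/s × 86400 s/d = 78.02 m/d
q = Ki = 78.02 × 0.001200 = 0.09359 m/d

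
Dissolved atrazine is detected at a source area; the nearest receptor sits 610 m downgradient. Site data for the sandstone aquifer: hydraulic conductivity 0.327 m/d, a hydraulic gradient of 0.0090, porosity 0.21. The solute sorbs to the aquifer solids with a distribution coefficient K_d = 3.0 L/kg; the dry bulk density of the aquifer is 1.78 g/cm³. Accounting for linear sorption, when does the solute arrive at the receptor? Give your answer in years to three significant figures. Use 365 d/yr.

q = Ki = 0.327 × 0.0090 = 0.002943 m/d
Seepage velocity v = q / n = 0.002943 / 0.21 = 0.01401 m/d
Retardation R = 1 + ρ_b·K_d/n = 1 + 1.78×3.0/0.21 = 26.43
Contaminant velocity v_c = v/R = 0.01401/26.43 = 5.303e-4 m/d
t = L/v_c = 610/5.303e-4 = 1.150e6 d
   = 1.150e6/365 = 3150 yr

3150 years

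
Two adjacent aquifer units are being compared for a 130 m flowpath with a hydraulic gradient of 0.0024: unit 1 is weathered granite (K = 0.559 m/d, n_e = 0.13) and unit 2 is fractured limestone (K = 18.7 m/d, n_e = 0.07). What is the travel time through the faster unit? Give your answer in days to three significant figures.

203 days

Unit 1 (weathered granite): v = 0.559×0.0024/0.13 = 0.01032 m/d, t = 130/0.01032 = 12600 d
Unit 2 (fractured limestone): v = 18.7×0.0024/0.07 = 0.6411 m/d, t = 130/0.6411 = 202.8 d
Faster unit: t = 203 d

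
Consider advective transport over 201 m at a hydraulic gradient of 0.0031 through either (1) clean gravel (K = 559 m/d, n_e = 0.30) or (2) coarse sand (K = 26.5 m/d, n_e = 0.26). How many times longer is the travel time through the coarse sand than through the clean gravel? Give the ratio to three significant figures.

18.3

Unit 1 (clean gravel): v = 559×0.0031/0.30 = 5.776 m/d, t = 201/5.776 = 34.80 d
Unit 2 (coarse sand): v = 26.5×0.0031/0.26 = 0.3160 m/d, t = 201/0.3160 = 636.2 d
t(coarse sand) / t(clean gravel) = 636.2/34.80 = 18.3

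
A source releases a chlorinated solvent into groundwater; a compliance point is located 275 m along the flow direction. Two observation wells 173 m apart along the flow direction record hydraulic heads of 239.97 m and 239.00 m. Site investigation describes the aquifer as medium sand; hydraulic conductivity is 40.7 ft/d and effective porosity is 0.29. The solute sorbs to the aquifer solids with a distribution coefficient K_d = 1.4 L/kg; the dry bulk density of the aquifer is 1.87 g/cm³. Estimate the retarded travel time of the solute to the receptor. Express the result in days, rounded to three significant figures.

Hydraulic gradient i = (239.97 − 239.00) / 173 = 0.97 / 173 = 0.005607
K = 40.7 ft/d × 0.3048 = 12.41 m/d
Darcy flux q = K·i = 12.41 × 0.005607 = 0.06956 m/d
v_s = q/n_e = 0.06956/0.29 = 0.2398 m/d
Retardation R = 1 + ρ_b·K_d/n = 1 + 1.87×1.4/0.29 = 10.03
Contaminant velocity v_c = v/R = 0.2398/10.03 = 0.02392 m/d
t = L/v_c = 275/0.02392 = 11500 d

11500 days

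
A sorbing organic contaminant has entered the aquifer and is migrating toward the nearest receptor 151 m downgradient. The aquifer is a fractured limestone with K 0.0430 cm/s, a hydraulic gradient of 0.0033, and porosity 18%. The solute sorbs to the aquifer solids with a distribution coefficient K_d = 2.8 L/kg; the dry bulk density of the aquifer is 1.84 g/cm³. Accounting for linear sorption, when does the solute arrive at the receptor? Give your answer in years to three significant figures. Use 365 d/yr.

K = 0.0430 cm/s × 864 = 37.15 m/d
Darcy flux q = K·i = 37.15 × 0.0033 = 0.1226 m/d
Seepage velocity v = q / n = 0.1226 / 0.18 = 0.6811 m/d
Retardation R = 1 + ρ_b·K_d/n = 1 + 1.84×2.8/0.18 = 29.62
Contaminant velocity v_c = v/R = 0.6811/29.62 = 0.02299 m/d
t = L/v_c = 151/0.02299 = 6567 d
   = 6567/365 = 18.0 yr

18.0 years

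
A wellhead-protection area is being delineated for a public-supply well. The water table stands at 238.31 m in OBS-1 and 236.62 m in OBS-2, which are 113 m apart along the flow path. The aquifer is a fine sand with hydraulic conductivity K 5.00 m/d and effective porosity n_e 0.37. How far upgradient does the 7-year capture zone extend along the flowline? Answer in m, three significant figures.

516 m

Hydraulic gradient i = (238.31 − 236.62) / 113 = 1.69 / 113 = 0.01496
q = Ki = 5.00 × 0.01496 = 0.07478 m/d
v = Ki/n = 5.00·0.01496/0.37 = 0.2021 m/d
T = 7 yr × 365 = 2555 d
L = v × T = 0.2021 × 2555 = 516.4 m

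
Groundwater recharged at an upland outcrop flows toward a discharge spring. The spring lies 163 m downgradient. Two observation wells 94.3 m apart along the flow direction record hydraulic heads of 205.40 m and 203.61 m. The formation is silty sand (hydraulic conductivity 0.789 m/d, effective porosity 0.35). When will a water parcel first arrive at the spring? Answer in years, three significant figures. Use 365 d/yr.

Hydraulic gradient i = (205.40 − 203.61) / 94.3 = 1.79 / 94.3 = 0.01898
q = Ki = 0.789 × 0.01898 = 0.01498 m/d
Seepage velocity v = q / n = 0.01498 / 0.35 = 0.04279 m/d
t = L / v = 163 / 0.04279 = 3809 d
   = 3809 / 365 = 10.4 yr

10.4 years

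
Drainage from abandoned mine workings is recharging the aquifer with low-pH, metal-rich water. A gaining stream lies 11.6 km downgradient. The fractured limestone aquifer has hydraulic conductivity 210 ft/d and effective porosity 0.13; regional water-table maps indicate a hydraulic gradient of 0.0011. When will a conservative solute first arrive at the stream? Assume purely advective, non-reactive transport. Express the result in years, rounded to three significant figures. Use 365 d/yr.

58.7 years

K = 210 ft/d × 0.3048 = 64.01 m/d
Darcy flux q = K·i = 64.01 × 0.0011 = 0.07041 m/d
v_s = q/n_e = 0.07041/0.13 = 0.5416 m/d
L = 11.6 km = 11600 m
t = L / v = 11600 / 0.5416 = 21420 d
   = 21420 / 365 = 58.7 yr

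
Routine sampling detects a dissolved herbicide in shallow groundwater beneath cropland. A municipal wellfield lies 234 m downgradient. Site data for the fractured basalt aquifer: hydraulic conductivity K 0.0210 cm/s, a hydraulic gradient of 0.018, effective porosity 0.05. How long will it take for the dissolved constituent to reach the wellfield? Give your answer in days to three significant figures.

35.8 days

K = 0.0210 cm/s × 864 = 18.14 m/d
Darcy flux q = K·i = 18.14 × 0.018 = 0.3266 m/d
v_s = q/n_e = 0.3266/0.05 = 6.532 m/d
t = L / v = 234 / 6.532 = 35.82 d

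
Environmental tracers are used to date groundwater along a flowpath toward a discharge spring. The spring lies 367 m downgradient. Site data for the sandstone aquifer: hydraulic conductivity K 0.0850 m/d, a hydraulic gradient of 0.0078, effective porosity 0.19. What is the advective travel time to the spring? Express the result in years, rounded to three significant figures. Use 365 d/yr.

Specific discharge q = 0.0850 × 0.0078 = 6.630e-4 m/d
v = Ki/n = 0.0850·0.0078/0.19 = 0.003489 m/d
t = L / v = 367 / 0.003489 = 105200 d
   = 105200 / 365 = 288 yr

288 years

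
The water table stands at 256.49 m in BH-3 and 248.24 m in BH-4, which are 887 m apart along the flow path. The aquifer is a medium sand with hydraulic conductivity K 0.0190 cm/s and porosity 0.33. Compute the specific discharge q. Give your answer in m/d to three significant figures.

0.153 m/d

Hydraulic gradient i = (256.49 − 248.24) / 887 = 8.25 / 887 = 0.009301
K = 0.0190 cm/s × 864 = 16.42 m/d
Darcy flux q = K·i = 16.42 × 0.009301 = 0.1527 m/d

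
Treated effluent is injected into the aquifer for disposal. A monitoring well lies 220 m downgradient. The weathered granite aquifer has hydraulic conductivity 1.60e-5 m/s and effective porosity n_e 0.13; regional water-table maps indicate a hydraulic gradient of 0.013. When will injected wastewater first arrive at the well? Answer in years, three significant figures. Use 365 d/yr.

K = 1.60e-5 m/s × 86400 s/d = 1.382 m/d
q = Ki = 1.382 × 0.013 = 0.01797 m/d
Seepage velocity v = q / n = 0.01797 / 0.13 = 0.1382 m/d
t = L / v = 220 / 0.1382 = 1591 d
   = 1591 / 365 = 4.36 yr

4.36 years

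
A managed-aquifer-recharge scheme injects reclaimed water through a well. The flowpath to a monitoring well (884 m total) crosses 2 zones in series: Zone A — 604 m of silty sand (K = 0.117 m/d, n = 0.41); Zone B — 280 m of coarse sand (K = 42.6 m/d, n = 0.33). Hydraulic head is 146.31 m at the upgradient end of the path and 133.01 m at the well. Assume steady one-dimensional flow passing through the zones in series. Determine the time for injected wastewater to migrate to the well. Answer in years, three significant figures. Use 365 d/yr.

Total head drop ΔH = 146.31 − 133.01 = 13.30 m
Steady 1-D flow in series ⇒ the Darcy flux q is identical in every zone and the zone head losses add (resistances L/K in series).
Σ(L/K) = 604/0.117 + 280/42.6 = 5162 + 6.573 = 5169 d
q = ΔH / Σ(L/K) = 13.30 / 5169 = 0.002573 m/d (same in every zone)
Zone A: v = q/n = 0.002573/0.41 = 0.006276 m/d → t_A = 604/0.006276 = 96240 d
Zone B: v = q/n = 0.002573/0.33 = 0.007797 m/d → t_B = 280/0.007797 = 35910 d
Total t = 96240 + 35910 = 132200 d
   = 132200 / 365 = 362 yr

362 years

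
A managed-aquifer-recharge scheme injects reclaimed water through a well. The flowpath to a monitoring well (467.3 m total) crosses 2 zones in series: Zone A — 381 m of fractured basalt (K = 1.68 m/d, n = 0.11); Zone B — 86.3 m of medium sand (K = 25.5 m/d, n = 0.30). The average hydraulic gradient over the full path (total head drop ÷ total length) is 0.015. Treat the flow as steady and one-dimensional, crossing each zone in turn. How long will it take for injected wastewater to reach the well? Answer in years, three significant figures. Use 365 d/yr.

6.10 years

For zones in series the flux q is common to all zones; the equivalent conductivity is the harmonic (thickness-weighted) mean, K_eq = L_total / Σ(L_j/K_j).
Σ(L/K) = 381/1.68 + 86.3/25.5 = 226.8 + 3.384 = 230.2 d
K_eq = L_total / Σ(L/K) = 467.3 / 230.2 = 2.030 m/d
q = K_eq · i = 2.030 × 0.015 = 0.03045 m/d (same in every zone)
Zone A: v = q/n = 0.03045/0.11 = 0.2769 m/d → t_A = 381/0.2769 = 1376 d
Zone B: v = q/n = 0.03045/0.30 = 0.1015 m/d → t_B = 86.3/0.1015 = 850.1 d
Total t = 1376 + 850.1 = 2226 d
   = 2226 / 365 = 6.10 yr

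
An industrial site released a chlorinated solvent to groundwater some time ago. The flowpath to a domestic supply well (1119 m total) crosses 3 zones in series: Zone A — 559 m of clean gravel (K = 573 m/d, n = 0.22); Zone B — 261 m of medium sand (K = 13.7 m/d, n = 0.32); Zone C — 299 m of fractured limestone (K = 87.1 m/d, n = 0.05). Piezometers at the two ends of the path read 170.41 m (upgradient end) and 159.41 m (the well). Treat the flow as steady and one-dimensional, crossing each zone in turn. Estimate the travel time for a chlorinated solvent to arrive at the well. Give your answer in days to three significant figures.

472 days

Total head drop ΔH = 170.41 − 159.41 = 11.00 m
Steady 1-D flow in series ⇒ the Darcy flux q is identical in every zone and the zone head losses add (resistances L/K in series).
Σ(L/K) = 559/573 + 261/13.7 + 299/87.1 = 0.9756 + 19.05 + 3.433 = 23.46 d
q = ΔH / Σ(L/K) = 11.00 / 23.46 = 0.4689 m/d (same in every zone)
Zone A: v = q/n = 0.4689/0.22 = 2.131 m/d → t_A = 559/2.131 = 262.3 d
Zone B: v = q/n = 0.4689/0.32 = 1.465 m/d → t_B = 261/1.465 = 178.1 d
Zone C: v = q/n = 0.4689/0.05 = 9.378 m/d → t_C = 299/9.378 = 31.88 d
Total t = 262.3 + 178.1 + 31.88 = 472.3 d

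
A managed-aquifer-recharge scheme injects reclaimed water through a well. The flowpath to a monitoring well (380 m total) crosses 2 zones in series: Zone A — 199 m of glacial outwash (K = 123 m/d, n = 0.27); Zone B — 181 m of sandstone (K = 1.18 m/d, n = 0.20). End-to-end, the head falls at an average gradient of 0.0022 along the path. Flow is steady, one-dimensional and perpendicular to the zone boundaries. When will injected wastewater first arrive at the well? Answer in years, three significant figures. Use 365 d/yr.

Steady 1-D flow in series ⇒ the Darcy flux q is identical in every zone and the zone head losses add (resistances L/K in series).
Σ(L/K) = 199/123 + 181/1.18 = 1.618 + 153.4 = 155.0 d
K_eq = L_total / Σ(L/K) = 380 / 155.0 = 2.451 m/d
q = K_eq · i = 2.451 × 0.0022 = 0.005393 m/d (same in every zone)
Zone A: v = q/n = 0.005393/0.27 = 0.01998 m/d → t_A = 199/0.01998 = 9962 d
Zone B: v = q/n = 0.005393/0.20 = 0.02697 m/d → t_B = 181/0.02697 = 6712 d
Total t = 9962 + 6712 = 16670 d
   = 16670 / 365 = 45.7 yr

45.7 years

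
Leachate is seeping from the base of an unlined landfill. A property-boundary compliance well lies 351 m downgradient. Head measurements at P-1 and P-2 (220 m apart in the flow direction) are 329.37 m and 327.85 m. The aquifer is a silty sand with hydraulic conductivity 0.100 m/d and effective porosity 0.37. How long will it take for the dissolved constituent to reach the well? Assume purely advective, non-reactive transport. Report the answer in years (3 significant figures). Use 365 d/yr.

Hydraulic gradient i = (329.37 − 327.85) / 220 = 1.52 / 220 = 0.006909
Darcy flux q = K·i = 0.100 × 0.006909 = 6.909e-4 m/d
Average linear velocity = 6.909e-4 / 0.37 = 0.001867 m/d
t = L / v = 351 / 0.001867 = 188000 d
   = 188000 / 365 = 515 yr

515 years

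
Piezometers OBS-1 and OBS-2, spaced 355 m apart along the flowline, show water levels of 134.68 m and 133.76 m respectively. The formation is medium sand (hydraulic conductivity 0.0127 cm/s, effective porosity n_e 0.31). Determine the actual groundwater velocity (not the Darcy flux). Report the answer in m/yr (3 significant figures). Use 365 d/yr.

33.5 m/yr

Hydraulic gradient i = (134.68 − 133.76) / 355 = 0.92 / 355 = 0.002592
K = 0.0127 cm/s × 864 = 10.97 m/d
q = Ki = 10.97 × 0.002592 = 0.02844 m/d
Seepage velocity v = q / n = 0.02844 / 0.31 = 0.09173 m/d
   = 0.09173 × 365 = 33.5 m/yr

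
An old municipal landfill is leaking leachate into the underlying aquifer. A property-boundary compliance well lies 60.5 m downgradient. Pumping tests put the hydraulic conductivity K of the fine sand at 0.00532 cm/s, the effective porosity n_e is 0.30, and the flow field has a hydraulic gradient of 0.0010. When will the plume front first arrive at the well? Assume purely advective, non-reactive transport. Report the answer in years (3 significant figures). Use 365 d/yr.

K = 0.00532 cm/s × 864 = 4.596 m/d
q = Ki = 4.596 × 0.0010 = 0.004596 m/d
Seepage velocity v = q / n = 0.004596 / 0.30 = 0.01532 m/d
t = L / v = 60.5 / 0.01532 = 3949 d
   = 3949 / 365 = 10.8 yr

10.8 years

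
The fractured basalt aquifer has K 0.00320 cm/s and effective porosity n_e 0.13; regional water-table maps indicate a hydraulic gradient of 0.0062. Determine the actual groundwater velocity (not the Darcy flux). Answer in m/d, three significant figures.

K = 0.00320 cm/s × 864 = 2.765 m/d
q = Ki = 2.765 × 0.0062 = 0.01714 m/d
v = Ki/n = 2.765·0.0062/0.13 = 0.1319 m/d

0.132 m/d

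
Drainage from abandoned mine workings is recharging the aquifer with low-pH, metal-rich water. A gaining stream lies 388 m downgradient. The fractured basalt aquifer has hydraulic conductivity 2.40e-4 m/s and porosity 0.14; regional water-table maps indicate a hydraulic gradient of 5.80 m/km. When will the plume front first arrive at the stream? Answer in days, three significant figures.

K = 2.40e-4 m/s × 86400 s/d = 20.74 m/d
Specific discharge q = 20.74 × 0.0058 = 0.1203 m/d
Seepage velocity v = q / n = 0.1203 / 0.14 = 0.8591 m/d
t = L / v = 388 / 0.8591 = 451.7 d

452 days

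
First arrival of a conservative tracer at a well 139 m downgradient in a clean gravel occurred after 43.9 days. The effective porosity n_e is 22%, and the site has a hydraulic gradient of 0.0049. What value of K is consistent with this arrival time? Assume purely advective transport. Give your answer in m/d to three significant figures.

v = L / t = 139 / 43.9 = 3.166 m/d
K = v · n / i = 3.166 × 0.22 / 0.0049 = 142 m/d

142 m/d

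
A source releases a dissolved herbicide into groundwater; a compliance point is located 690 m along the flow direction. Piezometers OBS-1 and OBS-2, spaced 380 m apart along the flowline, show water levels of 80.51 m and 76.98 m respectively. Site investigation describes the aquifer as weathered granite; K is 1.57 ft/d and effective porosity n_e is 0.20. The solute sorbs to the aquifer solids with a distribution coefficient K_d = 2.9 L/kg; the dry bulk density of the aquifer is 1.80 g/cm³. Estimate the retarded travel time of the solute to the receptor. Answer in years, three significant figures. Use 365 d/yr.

2300 years

Hydraulic gradient i = (80.51 − 76.98) / 380 = 3.53 / 380 = 0.009289
K = 1.57 ft/d × 0.3048 = 0.4785 m/d
q = Ki = 0.4785 × 0.009289 = 0.004445 m/d
Average linear velocity = 0.004445 / 0.20 = 0.02223 m/d
Retardation R = 1 + ρ_b·K_d/n = 1 + 1.80×2.9/0.20 = 27.10
Contaminant velocity v_c = v/R = 0.02223/27.10 = 8.202e-4 m/d
t = L/v_c = 690/8.202e-4 = 841300 d
   = 841300/365 = 2300 yr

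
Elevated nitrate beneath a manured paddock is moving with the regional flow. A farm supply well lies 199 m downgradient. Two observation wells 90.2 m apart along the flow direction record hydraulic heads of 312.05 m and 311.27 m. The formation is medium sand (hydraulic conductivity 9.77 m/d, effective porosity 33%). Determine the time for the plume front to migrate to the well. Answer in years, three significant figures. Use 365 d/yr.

Hydraulic gradient i = (312.05 − 311.27) / 90.2 = 0.78 / 90.2 = 0.008647
Darcy flux q = K·i = 9.77 × 0.008647 = 0.08449 m/d
Seepage velocity v = q / n = 0.08449 / 0.33 = 0.2560 m/d
t = L / v = 199 / 0.2560 = 777.3 d
   = 777.3 / 365 = 2.13 yr

2.13 years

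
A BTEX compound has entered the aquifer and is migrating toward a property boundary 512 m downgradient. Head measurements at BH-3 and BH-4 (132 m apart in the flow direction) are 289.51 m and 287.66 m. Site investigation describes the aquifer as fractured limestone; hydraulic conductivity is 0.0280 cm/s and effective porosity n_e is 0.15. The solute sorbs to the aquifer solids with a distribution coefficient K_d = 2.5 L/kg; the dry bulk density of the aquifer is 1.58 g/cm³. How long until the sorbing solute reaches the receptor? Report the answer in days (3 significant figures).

Hydraulic gradient i = (289.51 − 287.66) / 132 = 1.85 / 132 = 0.01402
K = 0.0280 cm/s × 864 = 24.19 m/d
Specific discharge q = 24.19 × 0.01402 = 0.3391 m/d
Seepage velocity v = q / n = 0.3391 / 0.15 = 2.260 m/d
Retardation R = 1 + ρ_b·K_d/n = 1 + 1.58×2.5/0.15 = 27.33
Contaminant velocity v_c = v/R = 2.260/27.33 = 0.08270 m/d
t = L/v_c = 512/0.08270 = 6191 d

6190 days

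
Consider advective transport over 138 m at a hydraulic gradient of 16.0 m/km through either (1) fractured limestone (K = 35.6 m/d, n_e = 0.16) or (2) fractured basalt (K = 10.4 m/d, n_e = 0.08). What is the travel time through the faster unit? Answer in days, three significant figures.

38.8 days

Unit 1 (fractured limestone): v = 35.6×0.016/0.16 = 3.560 m/d, t = 138/3.560 = 38.76 d
Unit 2 (fractured basalt): v = 10.4×0.016/0.08 = 2.080 m/d, t = 138/2.080 = 66.35 d
Faster unit: t = 38.8 d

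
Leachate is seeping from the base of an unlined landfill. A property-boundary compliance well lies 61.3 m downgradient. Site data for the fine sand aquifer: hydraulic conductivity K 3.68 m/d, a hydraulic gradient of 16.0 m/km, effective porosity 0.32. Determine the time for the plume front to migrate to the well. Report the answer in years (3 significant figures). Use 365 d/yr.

0.913 years

Darcy flux q = K·i = 3.68 × 0.016 = 0.05888 m/d
Average linear velocity = 0.05888 / 0.32 = 0.1840 m/d
t = L / v = 61.3 / 0.1840 = 333.2 d
   = 333.2 / 365 = 0.913 yr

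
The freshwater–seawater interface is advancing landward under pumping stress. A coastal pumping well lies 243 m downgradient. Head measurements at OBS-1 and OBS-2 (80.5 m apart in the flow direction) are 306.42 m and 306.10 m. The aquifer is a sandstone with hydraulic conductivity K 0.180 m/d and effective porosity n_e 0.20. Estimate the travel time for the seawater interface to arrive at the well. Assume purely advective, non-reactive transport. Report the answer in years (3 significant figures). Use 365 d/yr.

186 years

Hydraulic gradient i = (306.42 − 306.10) / 80.5 = 0.32 / 80.5 = 0.003975
Darcy flux q = K·i = 0.180 × 0.003975 = 7.155e-4 m/d
v_s = q/n_e = 7.155e-4/0.20 = 0.003578 m/d
t = L / v = 243 / 0.003578 = 67920 d
   = 67920 / 365 = 186 yr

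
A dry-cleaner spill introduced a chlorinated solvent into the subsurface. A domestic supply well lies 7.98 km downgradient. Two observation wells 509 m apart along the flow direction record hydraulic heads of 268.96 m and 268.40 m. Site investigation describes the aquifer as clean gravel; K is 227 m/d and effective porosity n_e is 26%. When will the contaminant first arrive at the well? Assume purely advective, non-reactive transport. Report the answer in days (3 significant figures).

Hydraulic gradient i = (268.96 − 268.40) / 509 = 0.56 / 509 = 0.001100
q = Ki = 227 × 0.001100 = 0.2497 m/d
Average linear velocity = 0.2497 / 0.26 = 0.9606 m/d
L = 7.98 km = 7980 m
t = L / v = 7980 / 0.9606 = 8308 d

8310 days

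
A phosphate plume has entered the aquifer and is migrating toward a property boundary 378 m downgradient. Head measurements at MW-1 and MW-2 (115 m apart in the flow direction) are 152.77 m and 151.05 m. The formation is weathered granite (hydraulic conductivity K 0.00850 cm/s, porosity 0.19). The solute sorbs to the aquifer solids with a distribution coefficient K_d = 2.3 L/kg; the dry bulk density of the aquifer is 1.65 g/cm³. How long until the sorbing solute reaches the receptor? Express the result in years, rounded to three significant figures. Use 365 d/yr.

37.6 years

Hydraulic gradient i = (152.77 − 151.05) / 115 = 1.72 / 115 = 0.01496
K = 0.00850 cm/s × 864 = 7.344 m/d
Specific discharge q = 7.344 × 0.01496 = 0.1098 m/d
Seepage velocity v = q / n = 0.1098 / 0.19 = 0.5781 m/d
Retardation R = 1 + ρ_b·K_d/n = 1 + 1.65×2.3/0.19 = 20.97
Contaminant velocity v_c = v/R = 0.5781/20.97 = 0.02756 m/d
t = L/v_c = 378/0.02756 = 13710 d
   = 13710/365 = 37.6 yr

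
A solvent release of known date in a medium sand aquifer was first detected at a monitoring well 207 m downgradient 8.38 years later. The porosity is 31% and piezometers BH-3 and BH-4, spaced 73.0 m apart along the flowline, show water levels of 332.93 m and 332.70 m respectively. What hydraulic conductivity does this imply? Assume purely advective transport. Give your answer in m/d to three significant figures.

Hydraulic gradient i = (332.93 − 332.70) / 73.0 = 0.23 / 73.0 = 0.003151
t = 8.38 years = 3059 d
v = L / t = 207 / 3059 = 0.06768 m/d
K = v · n / i = 0.06768 × 0.31 / 0.003151 = 6.66 m/d

6.66 m/d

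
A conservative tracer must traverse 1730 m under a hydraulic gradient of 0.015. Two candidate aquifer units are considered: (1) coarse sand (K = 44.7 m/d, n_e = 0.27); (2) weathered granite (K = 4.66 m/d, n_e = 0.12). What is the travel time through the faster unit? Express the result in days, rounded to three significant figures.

Unit 1 (coarse sand): v = 44.7×0.015/0.27 = 2.483 m/d, t = 1730/2.483 = 696.6 d
Unit 2 (weathered granite): v = 4.66×0.015/0.12 = 0.5825 m/d, t = 1730/0.5825 = 2970 d
Faster unit: t = 697 d

697 days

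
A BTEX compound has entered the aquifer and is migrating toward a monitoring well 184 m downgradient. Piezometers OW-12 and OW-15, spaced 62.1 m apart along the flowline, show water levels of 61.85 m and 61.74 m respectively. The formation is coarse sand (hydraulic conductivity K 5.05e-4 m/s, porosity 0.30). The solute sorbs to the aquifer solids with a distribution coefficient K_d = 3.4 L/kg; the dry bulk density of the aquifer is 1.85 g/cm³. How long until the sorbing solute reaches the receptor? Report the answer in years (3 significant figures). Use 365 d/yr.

43.0 years

Hydraulic gradient i = (61.85 − 61.74) / 62.1 = 0.11 / 62.1 = 0.001771
K = 5.05e-4 m/s × 86400 s/d = 43.63 m/d
q = Ki = 43.63 × 0.001771 = 0.07729 m/d
Average linear velocity = 0.07729 / 0.30 = 0.2576 m/d
Retardation R = 1 + ρ_b·K_d/n = 1 + 1.85×3.4/0.30 = 21.97
Contaminant velocity v_c = v/R = 0.2576/21.97 = 0.01173 m/d
t = L/v_c = 184/0.01173 = 15690 d
   = 15690/365 = 43.0 yr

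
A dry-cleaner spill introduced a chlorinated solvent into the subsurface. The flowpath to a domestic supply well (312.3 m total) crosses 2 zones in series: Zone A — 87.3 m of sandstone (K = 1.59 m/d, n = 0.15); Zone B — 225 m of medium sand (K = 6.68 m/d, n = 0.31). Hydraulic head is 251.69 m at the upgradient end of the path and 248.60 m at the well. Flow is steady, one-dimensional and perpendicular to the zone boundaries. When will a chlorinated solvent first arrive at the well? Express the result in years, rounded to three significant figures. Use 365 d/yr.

6.51 years

Total head drop ΔH = 251.69 − 248.60 = 3.09 m
Steady 1-D flow in series ⇒ the Darcy flux q is identical in every zone and the zone head losses add (resistances L/K in series).
Σ(L/K) = 87.3/1.59 + 225/6.68 = 54.91 + 33.68 = 88.59 d
q = ΔH / Σ(L/K) = 3.09 / 88.59 = 0.03488 m/d (same in every zone)
Zone A: v = q/n = 0.03488/0.15 = 0.2325 m/d → t_A = 87.3/0.2325 = 375.4 d
Zone B: v = q/n = 0.03488/0.31 = 0.1125 m/d → t_B = 225/0.1125 = 2000 d
Total t = 375.4 + 2000 = 2375 d
   = 2375 / 365 = 6.51 yr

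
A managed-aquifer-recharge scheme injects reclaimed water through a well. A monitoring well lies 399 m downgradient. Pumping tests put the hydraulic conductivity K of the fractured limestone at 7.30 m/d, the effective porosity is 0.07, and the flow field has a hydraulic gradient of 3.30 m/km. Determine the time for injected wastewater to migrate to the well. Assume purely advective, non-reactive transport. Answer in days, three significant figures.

1160 days

Darcy flux q = K·i = 7.30 × 0.0033 = 0.02409 m/d
Seepage velocity v = q / n = 0.02409 / 0.07 = 0.3441 m/d
t = L / v = 399 / 0.3441 = 1159 d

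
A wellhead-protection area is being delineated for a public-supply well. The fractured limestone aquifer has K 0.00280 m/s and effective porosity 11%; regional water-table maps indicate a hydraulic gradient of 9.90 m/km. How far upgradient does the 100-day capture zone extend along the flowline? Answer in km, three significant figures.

K = 0.00280 m/s × 86400 s/d = 241.9 m/d
q = Ki = 241.9 × 0.0099 = 2.395 m/d
Seepage velocity v = q / n = 2.395 / 0.11 = 21.77 m/d
L = v × T = 21.77 × 100 = 2177 m
   = 2.18 km

2.18 km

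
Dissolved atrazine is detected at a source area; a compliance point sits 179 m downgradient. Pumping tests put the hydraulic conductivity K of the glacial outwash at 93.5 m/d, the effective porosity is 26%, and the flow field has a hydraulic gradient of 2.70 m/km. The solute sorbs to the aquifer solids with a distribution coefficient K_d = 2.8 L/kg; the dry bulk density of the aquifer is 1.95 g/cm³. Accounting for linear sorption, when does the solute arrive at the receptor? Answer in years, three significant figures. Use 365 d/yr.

Specific discharge q = 93.5 × 0.0027 = 0.2525 m/d
Seepage velocity v = q / n = 0.2525 / 0.26 = 0.9710 m/d
Retardation R = 1 + ρ_b·K_d/n = 1 + 1.95×2.8/0.26 = 22.00
Contaminant velocity v_c = v/R = 0.9710/22.00 = 0.04413 m/d
t = L/v_c = 179/0.04413 = 4056 d
   = 4056/365 = 11.1 yr

11.1 years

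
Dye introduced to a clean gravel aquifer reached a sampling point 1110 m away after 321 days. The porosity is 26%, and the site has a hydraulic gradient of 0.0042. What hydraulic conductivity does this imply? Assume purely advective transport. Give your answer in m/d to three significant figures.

214 m/d

v = L / t = 1110 / 321 = 3.458 m/d
K = v · n / i = 3.458 × 0.26 / 0.0042 = 214 m/d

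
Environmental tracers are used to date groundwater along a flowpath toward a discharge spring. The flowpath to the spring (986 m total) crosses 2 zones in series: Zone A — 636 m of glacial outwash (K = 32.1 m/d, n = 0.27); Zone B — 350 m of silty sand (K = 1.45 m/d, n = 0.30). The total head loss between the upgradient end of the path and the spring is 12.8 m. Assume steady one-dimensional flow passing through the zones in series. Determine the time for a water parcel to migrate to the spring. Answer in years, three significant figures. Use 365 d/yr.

Steady 1-D flow in series ⇒ the Darcy flux q is identical in every zone and the zone head losses add (resistances L/K in series).
Σ(L/K) = 636/32.1 + 350/1.45 = 19.81 + 241.4 = 261.2 d
q = ΔH / Σ(L/K) = 12.8 / 261.2 = 0.04901 m/d (same in every zone)
Zone A: v = q/n = 0.04901/0.27 = 0.1815 m/d → t_A = 636/0.1815 = 3504 d
Zone B: v = q/n = 0.04901/0.30 = 0.1634 m/d → t_B = 350/0.1634 = 2143 d
Total t = 3504 + 2143 = 5647 d
   = 5647 / 365 = 15.5 yr

15.5 years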